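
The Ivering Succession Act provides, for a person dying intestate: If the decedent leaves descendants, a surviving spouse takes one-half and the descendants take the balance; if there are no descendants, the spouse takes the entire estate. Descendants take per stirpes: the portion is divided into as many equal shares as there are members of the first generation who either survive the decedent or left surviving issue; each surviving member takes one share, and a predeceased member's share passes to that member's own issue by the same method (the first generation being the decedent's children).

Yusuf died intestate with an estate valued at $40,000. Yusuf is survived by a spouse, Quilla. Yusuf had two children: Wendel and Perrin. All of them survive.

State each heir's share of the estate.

Quilla takes one-half of $40,000 = $20,000. The remaining $20,000 passes to the descendants.
The descendants' portion ($20,000) is divided into 2 shares of $10,000: Wendel and Perrin each take $10,000.

Quilla: $20,000; Wendel: $10,000; Perrin: $10,000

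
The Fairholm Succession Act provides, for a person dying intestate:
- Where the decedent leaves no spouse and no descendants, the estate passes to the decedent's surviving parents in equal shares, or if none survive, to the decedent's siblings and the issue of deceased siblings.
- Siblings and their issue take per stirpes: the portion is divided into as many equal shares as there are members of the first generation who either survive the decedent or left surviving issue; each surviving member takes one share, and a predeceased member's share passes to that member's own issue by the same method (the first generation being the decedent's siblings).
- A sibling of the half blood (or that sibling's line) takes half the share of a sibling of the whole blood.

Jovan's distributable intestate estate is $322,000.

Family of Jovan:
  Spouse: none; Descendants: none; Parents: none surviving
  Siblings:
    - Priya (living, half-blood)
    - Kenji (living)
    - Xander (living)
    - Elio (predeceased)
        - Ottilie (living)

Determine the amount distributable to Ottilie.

Ottilie receives $92,000.

The entire $322,000 passes to the siblings and their issue.
Counting each half-blood sibling's line as half a unit, there are 7/2 units in $322,000, so one unit is $92,000. Whole-blood lines (Kenji, Xander, and Elio) take $92,000 each; half-blood lines (Priya) take $46,000 each.
Elio's share ($92,000) passes entirely to Ottilie.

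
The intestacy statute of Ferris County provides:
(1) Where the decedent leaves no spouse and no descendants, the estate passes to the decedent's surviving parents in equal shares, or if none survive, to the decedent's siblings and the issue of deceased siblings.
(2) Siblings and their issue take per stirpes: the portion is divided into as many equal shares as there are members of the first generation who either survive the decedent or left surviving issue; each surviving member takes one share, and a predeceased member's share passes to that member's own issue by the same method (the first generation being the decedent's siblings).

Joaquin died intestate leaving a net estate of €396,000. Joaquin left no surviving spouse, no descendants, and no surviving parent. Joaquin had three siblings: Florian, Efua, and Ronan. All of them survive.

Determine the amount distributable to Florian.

Florian receives €132,000.

The entire €396,000 passes to the siblings and their issue.
That amount (€396,000) is divided into 3 shares of €132,000: Florian, Efua, and Ronan each take €132,000.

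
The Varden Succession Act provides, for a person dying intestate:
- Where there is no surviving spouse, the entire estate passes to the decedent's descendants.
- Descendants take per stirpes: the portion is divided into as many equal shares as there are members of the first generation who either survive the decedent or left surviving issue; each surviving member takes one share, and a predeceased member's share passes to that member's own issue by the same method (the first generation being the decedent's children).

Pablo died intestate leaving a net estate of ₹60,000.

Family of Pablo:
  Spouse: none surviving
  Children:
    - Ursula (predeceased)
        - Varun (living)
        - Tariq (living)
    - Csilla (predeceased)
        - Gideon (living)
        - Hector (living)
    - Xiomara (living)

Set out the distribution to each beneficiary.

Varun: ₹10,000; Tariq: ₹10,000; Gideon: ₹10,000; Hector: ₹10,000; Xiomara: ₹20,000

The entire ₹60,000 passes to the descendants.
That amount (₹60,000) is divided into 3 shares of ₹20,000: Xiomara takes ₹20,000; Ursula's ₹20,000 share passes to Ursula's issue; Csilla's ₹20,000 share passes to Csilla's issue.
Ursula's share (₹20,000) is divided into 2 shares of ₹10,000: Varun and Tariq each take ₹10,000.
Csilla's share (₹20,000) is divided into 2 shares of ₹10,000: Gideon and Hector each take ₹10,000.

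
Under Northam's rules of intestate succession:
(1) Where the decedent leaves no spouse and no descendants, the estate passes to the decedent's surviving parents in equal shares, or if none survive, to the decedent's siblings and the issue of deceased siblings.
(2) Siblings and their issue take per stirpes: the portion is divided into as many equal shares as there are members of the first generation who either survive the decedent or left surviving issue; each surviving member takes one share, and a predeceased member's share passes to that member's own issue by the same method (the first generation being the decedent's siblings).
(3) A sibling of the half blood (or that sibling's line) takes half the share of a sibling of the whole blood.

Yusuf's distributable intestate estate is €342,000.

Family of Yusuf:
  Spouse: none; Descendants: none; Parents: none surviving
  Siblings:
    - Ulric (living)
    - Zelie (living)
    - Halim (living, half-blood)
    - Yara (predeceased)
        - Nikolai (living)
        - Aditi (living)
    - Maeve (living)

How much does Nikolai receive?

The entire €342,000 passes to the siblings and their issue.
Counting each half-blood sibling's line as half a unit, there are 9/2 units in €342,000, so one unit is €76,000. Whole-blood lines (Ulric, Zelie, Yara, and Maeve) take €76,000 each; half-blood lines (Halim) take €38,000 each.
Yara's share (€76,000) is divided into 2 shares of €38,000: Nikolai and Aditi each take €38,000.

Nikolai receives €38,000.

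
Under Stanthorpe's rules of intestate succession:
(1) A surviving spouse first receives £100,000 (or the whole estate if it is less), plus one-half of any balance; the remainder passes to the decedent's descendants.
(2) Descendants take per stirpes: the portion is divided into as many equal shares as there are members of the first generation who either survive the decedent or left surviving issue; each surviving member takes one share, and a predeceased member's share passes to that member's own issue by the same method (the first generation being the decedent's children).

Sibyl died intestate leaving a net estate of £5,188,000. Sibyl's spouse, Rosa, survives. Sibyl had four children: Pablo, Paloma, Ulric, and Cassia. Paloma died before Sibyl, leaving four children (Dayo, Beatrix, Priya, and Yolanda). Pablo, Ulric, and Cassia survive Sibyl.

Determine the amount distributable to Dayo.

Rosa first takes £100,000, leaving a balance of £5,088,000. Rosa then takes one-half of the balance (£2,544,000), for a total of £2,644,000. The remaining £2,544,000 passes to the descendants.
The descendants' portion (£2,544,000) is divided into 4 shares of £636,000: Pablo, Ulric, and Cassia each take £636,000; Paloma's £636,000 share passes to Paloma's issue.
Paloma's share (£636,000) is divided into 4 shares of £159,000: Dayo, Beatrix, Priya, and Yolanda each take £159,000.

Dayo receives £159,000.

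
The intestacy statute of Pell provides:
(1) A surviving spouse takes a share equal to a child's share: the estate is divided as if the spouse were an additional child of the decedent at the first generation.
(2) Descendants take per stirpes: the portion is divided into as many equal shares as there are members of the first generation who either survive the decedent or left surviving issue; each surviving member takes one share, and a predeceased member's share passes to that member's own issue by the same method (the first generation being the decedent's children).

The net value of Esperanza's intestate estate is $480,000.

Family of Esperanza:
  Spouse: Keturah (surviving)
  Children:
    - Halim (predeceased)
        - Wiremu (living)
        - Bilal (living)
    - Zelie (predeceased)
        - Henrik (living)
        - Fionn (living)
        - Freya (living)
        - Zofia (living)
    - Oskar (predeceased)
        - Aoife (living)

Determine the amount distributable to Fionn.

The spouse counts as an additional share at the children's level, so there are 4 primary shares of $120,000. Keturah takes one such share ($120,000).
The children's combined portion ($360,000) is divided into 3 shares of $120,000: Halim's $120,000 share passes to Halim's issue; Zelie's $120,000 share passes to Zelie's issue; Oskar's $120,000 share passes to Oskar's issue.
Halim's share ($120,000) is divided into 2 shares of $60,000: Wiremu and Bilal each take $60,000.
Zelie's share ($120,000) is divided into 4 shares of $30,000: Henrik, Fionn, Freya, and Zofia each take $30,000.
Oskar's share ($120,000) passes entirely to Aoife.

Fionn receives $30,000.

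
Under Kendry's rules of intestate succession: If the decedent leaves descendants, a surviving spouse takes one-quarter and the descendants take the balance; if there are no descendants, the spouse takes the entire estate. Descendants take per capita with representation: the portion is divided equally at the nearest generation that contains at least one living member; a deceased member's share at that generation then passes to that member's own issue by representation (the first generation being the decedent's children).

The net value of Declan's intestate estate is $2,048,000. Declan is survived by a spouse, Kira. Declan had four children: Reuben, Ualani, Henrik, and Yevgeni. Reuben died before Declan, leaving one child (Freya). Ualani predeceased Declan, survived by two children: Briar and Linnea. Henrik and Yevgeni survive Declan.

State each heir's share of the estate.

Kira takes one-quarter of $2,048,000 = $512,000. The remaining $1,536,000 passes to the descendants.
The descendants' portion ($1,536,000) is divided into 4 shares of $384,000: Henrik and Yevgeni each take $384,000; Reuben's $384,000 share passes to Reuben's issue; Ualani's $384,000 share passes to Ualani's issue.
Reuben's share ($384,000) passes entirely to Freya.
Ualani's share ($384,000) is divided into 2 shares of $192,000: Briar and Linnea each take $192,000.

Kira: $512,000; Freya: $384,000; Briar: $192,000; Linnea: $192,000; Henrik: $384,000; Yevgeni: $384,000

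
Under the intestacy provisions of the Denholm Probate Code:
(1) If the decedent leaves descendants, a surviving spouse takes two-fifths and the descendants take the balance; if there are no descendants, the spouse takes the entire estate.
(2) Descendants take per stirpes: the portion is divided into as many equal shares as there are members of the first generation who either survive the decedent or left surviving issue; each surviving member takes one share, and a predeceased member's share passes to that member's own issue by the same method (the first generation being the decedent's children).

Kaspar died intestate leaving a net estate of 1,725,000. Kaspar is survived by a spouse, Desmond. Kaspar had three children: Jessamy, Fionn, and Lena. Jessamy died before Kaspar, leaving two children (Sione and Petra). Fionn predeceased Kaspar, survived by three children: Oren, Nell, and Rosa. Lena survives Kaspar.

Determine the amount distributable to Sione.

Desmond takes two-fifths of 1,725,000 = 690,000. The remaining 1,035,000 passes to the descendants.
The descendants' portion (1,035,000) is divided into 3 shares of 345,000: Lena takes 345,000; Jessamy's 345,000 share passes to Jessamy's issue; Fionn's 345,000 share passes to Fionn's issue.
Jessamy's share (345,000) is divided into 2 shares of 172,500: Sione and Petra each take 172,500.
Fionn's share (345,000) is divided into 3 shares of 115,000: Oren, Nell, and Rosa each take 115,000.

Sione receives 172,500.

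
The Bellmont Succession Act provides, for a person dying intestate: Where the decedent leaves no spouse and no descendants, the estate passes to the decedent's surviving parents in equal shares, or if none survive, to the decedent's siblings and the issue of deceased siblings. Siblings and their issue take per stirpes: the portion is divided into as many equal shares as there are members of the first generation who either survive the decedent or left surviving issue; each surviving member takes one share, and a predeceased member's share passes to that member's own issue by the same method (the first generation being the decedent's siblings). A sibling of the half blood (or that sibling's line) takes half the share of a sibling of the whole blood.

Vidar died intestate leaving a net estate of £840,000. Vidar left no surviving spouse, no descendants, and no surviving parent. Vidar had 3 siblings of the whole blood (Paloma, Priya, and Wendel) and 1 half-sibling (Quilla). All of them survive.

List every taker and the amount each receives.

Quilla: £120,000; Paloma: £240,000; Priya: £240,000; Wendel: £240,000

The entire £840,000 passes to the siblings and their issue.
Counting each half-blood sibling's line as half a unit, there are 7/2 units in £840,000, so one unit is £240,000. Whole-blood lines (Paloma, Priya, and Wendel) take £240,000 each; half-blood lines (Quilla) take £120,000 each.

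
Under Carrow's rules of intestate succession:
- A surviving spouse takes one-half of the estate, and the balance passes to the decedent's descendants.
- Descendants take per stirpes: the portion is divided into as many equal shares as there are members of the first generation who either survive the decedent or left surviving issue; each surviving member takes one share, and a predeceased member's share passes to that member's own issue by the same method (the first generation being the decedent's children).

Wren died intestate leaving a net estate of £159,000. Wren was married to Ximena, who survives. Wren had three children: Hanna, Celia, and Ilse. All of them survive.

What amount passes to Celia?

Ximena takes one-half of £159,000 = £79,500. The remaining £79,500 passes to the descendants.
The descendants' portion (£79,500) is divided into 3 shares of £26,500: Hanna, Celia, and Ilse each take £26,500.

Celia receives £26,500.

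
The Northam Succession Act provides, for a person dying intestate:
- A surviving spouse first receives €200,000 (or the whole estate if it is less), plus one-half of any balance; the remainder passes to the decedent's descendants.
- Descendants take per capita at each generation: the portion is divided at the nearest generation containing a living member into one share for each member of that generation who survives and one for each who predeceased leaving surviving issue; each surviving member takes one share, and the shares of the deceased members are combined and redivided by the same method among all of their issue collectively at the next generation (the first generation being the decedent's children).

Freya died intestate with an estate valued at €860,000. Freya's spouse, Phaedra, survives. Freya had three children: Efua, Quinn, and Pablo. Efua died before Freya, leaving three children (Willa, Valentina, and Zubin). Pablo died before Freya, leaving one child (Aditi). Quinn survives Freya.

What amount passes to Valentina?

Valentina receives €55,000.

Phaedra first takes €200,000, leaving a balance of €660,000. Phaedra then takes one-half of the balance (€330,000), for a total of €530,000. The remaining €330,000 passes to the descendants.
The descendants' portion (€330,000) is divided at the children's generation into 3 shares of €110,000. Quinn takes €110,000. The 2 shares of the deceased (Efua and Pablo) are combined into a pool of €220,000.
That pool (€220,000) is divided at the grandchildren's generation equally among Willa, Valentina, Zubin, and Aditi: €55,000 each.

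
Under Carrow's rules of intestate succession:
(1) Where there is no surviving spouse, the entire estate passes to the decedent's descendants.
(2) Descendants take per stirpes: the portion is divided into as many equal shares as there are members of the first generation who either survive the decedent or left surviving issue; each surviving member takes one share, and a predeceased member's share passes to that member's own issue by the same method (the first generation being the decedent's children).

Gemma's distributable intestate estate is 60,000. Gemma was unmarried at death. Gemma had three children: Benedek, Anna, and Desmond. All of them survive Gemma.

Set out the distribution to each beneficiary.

Benedek: 20,000; Anna: 20,000; Desmond: 20,000

The entire 60,000 passes to the descendants.
That amount (60,000) is divided into 3 shares of 20,000: Benedek, Anna, and Desmond each take 20,000.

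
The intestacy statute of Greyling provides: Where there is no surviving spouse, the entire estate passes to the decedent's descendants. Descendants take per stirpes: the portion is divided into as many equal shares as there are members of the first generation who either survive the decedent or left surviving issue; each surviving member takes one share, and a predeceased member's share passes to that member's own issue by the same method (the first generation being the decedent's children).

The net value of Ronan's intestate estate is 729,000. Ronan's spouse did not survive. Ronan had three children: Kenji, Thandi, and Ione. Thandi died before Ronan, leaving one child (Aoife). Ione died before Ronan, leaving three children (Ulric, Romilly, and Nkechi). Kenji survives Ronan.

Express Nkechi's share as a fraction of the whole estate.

The entire 729,000 passes to the descendants.
That amount (729,000) is divided into 3 shares of 243,000: Kenji takes 243,000; Thandi's 243,000 share passes to Thandi's issue; Ione's 243,000 share passes to Ione's issue.
Thandi's share (243,000) passes entirely to Aoife.
Ione's share (243,000) is divided into 3 shares of 81,000: Ulric, Romilly, and Nkechi each take 81,000.

Nkechi receives 1/9 of the estate.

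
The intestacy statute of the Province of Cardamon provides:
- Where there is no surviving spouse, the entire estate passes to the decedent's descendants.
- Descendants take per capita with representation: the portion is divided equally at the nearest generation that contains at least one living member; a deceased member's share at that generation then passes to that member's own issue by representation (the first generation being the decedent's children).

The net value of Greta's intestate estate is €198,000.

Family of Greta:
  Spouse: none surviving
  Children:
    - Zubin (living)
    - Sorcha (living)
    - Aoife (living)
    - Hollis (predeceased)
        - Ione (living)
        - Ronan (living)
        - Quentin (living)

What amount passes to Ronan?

The entire €198,000 passes to the descendants.
That amount (€198,000) is divided into 4 shares of €49,500: Zubin, Sorcha, and Aoife each take €49,500; Hollis's €49,500 share passes to Hollis's issue.
Hollis's share (€49,500) is divided into 3 shares of €16,500: Ione, Ronan, and Quentin each take €16,500.

Ronan receives €16,500.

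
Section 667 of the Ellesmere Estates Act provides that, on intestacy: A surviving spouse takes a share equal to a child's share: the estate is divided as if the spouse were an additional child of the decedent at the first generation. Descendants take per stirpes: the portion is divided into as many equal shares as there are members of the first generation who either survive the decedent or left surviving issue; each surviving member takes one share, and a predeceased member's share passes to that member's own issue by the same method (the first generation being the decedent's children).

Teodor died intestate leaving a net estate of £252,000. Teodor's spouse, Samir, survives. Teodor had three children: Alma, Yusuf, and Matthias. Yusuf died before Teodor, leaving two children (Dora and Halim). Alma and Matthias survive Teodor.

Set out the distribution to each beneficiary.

Samir: £63,000; Alma: £63,000; Dora: £31,500; Halim: £31,500; Matthias: £63,000

The spouse counts as an additional share at the children's level, so there are 4 primary shares of £63,000. Samir takes one such share (£63,000).
The children's combined portion (£189,000) is divided into 3 shares of £63,000: Alma and Matthias each take £63,000; Yusuf's £63,000 share passes to Yusuf's issue.
Yusuf's share (£63,000) is divided into 2 shares of £31,500: Dora and Halim each take £31,500.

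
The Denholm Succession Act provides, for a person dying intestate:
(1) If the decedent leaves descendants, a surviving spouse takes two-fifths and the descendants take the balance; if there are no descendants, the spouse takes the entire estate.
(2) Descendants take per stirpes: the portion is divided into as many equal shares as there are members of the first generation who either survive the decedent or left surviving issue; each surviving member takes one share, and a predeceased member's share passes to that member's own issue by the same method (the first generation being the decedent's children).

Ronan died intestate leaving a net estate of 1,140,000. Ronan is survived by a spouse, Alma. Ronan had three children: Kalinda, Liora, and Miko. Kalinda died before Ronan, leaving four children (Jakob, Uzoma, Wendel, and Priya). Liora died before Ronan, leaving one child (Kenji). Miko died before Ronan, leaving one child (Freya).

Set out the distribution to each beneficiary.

Alma takes two-fifths of 1,140,000 = 456,000. The remaining 684,000 passes to the descendants.
The descendants' portion (684,000) is divided into 3 shares of 228,000: Kalinda's 228,000 share passes to Kalinda's issue; Liora's 228,000 share passes to Liora's issue; Miko's 228,000 share passes to Miko's issue.
Kalinda's share (228,000) is divided into 4 shares of 57,000: Jakob, Uzoma, Wendel, and Priya each take 57,000.
Liora's share (228,000) passes entirely to Kenji.
Miko's share (228,000) passes entirely to Freya.

Alma: 456,000; Jakob: 57,000; Uzoma: 57,000; Wendel: 57,000; Priya: 57,000; Kenji: 228,000; Freya: 228,000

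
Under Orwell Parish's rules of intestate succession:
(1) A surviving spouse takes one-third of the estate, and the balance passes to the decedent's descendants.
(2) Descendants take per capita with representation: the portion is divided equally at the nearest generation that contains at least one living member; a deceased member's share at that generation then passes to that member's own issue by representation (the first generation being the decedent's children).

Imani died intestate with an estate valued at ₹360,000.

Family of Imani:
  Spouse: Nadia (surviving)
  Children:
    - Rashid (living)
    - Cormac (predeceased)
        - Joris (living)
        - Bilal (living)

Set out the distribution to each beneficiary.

Nadia takes one-third of ₹360,000 = ₹120,000. The remaining ₹240,000 passes to the descendants.
The descendants' portion (₹240,000) is divided into 2 shares of ₹120,000: Rashid takes ₹120,000; Cormac's ₹120,000 share passes to Cormac's issue.
Cormac's share (₹120,000) is divided into 2 shares of ₹60,000: Joris and Bilal each take ₹60,000.

Nadia: ₹120,000; Rashid: ₹120,000; Joris: ₹60,000; Bilal: ₹60,000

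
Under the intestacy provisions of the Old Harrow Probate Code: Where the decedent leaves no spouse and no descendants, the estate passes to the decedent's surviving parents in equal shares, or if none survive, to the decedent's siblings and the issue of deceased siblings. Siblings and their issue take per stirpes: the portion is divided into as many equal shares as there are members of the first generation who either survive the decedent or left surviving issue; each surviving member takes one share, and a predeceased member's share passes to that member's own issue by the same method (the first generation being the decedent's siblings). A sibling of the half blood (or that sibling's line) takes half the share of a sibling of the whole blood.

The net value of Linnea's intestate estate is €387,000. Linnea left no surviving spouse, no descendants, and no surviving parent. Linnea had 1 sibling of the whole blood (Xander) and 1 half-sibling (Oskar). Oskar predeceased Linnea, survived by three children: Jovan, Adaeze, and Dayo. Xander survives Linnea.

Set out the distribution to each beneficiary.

Xander: €258,000; Jovan: €43,000; Adaeze: €43,000; Dayo: €43,000

The entire €387,000 passes to the siblings and their issue.
Counting each half-blood sibling's line as half a unit, there are 3/2 units in €387,000, so one unit is €258,000. Whole-blood lines (Xander) take €258,000 each; half-blood lines (Oskar) take €129,000 each.
Oskar's share (€129,000) is divided into 3 shares of €43,000: Jovan, Adaeze, and Dayo each take €43,000.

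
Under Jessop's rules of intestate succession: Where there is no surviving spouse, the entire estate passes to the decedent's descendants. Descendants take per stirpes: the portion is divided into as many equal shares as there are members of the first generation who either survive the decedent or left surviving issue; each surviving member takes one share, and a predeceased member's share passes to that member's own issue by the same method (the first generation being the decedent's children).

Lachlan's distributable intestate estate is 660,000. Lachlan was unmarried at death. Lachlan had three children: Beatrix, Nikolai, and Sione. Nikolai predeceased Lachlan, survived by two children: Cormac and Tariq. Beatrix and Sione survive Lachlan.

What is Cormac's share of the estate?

The entire 660,000 passes to the descendants.
That amount (660,000) is divided into 3 shares of 220,000: Beatrix and Sione each take 220,000; Nikolai's 220,000 share passes to Nikolai's issue.
Nikolai's share (220,000) is divided into 2 shares of 110,000: Cormac and Tariq each take 110,000.

Cormac receives 110,000.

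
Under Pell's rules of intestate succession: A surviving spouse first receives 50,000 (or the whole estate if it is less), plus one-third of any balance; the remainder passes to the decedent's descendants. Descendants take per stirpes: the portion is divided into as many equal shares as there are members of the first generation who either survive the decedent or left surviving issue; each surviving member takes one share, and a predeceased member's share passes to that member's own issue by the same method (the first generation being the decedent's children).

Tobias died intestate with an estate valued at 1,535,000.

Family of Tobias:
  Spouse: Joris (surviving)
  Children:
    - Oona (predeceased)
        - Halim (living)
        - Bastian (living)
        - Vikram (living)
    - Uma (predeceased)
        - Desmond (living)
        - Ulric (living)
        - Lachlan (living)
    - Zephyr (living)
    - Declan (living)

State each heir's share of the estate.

Joris first takes 50,000, leaving a balance of 1,485,000. Joris then takes one-third of the balance (495,000), for a total of 545,000. The remaining 990,000 passes to the descendants.
The descendants' portion (990,000) is divided into 4 shares of 247,500: Zephyr and Declan each take 247,500; Oona's 247,500 share passes to Oona's issue; Uma's 247,500 share passes to Uma's issue.
Oona's share (247,500) is divided into 3 shares of 82,500: Halim, Bastian, and Vikram each take 82,500.
Uma's share (247,500) is divided into 3 shares of 82,500: Desmond, Ulric, and Lachlan each take 82,500.

Joris: 545,000; Halim: 82,500; Bastian: 82,500; Vikram: 82,500; Desmond: 82,500; Ulric: 82,500; Lachlan: 82,500; Zephyr: 247,500; Declan: 247,500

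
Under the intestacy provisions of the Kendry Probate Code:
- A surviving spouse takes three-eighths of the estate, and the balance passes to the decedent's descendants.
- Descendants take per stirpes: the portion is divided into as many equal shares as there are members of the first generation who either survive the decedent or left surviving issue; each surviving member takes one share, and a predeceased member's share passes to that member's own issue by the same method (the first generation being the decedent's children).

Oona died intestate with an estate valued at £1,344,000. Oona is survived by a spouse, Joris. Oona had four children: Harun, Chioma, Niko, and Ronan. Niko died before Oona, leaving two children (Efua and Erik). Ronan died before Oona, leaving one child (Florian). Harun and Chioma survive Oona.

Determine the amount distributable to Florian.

Joris takes three-eighths of £1,344,000 = £504,000. The remaining £840,000 passes to the descendants.
The descendants' portion (£840,000) is divided into 4 shares of £210,000: Harun and Chioma each take £210,000; Niko's £210,000 share passes to Niko's issue; Ronan's £210,000 share passes to Ronan's issue.
Niko's share (£210,000) is divided into 2 shares of £105,000: Efua and Erik each take £105,000.
Ronan's share (£210,000) passes entirely to Florian.

Florian receives £210,000.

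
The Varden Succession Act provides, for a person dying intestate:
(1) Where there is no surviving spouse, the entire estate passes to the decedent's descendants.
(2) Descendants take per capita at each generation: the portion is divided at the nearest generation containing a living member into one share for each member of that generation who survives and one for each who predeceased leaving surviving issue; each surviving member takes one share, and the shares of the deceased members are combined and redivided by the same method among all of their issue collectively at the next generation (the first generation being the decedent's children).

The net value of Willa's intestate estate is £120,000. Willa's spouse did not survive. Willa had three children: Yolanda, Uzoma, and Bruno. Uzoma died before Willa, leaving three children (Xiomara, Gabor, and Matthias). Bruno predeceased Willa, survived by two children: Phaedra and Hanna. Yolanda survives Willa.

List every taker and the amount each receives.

The entire £120,000 passes to the descendants.
That amount (£120,000) is divided at the children's generation into 3 shares of £40,000. Yolanda takes £40,000. The 2 shares of the deceased (Uzoma and Bruno) are combined into a pool of £80,000.
That pool (£80,000) is divided at the grandchildren's generation equally among Xiomara, Gabor, Matthias, Phaedra, and Hanna: £16,000 each.

Yolanda: £40,000; Xiomara: £16,000; Gabor: £16,000; Matthias: £16,000; Phaedra: £16,000; Hanna: £16,000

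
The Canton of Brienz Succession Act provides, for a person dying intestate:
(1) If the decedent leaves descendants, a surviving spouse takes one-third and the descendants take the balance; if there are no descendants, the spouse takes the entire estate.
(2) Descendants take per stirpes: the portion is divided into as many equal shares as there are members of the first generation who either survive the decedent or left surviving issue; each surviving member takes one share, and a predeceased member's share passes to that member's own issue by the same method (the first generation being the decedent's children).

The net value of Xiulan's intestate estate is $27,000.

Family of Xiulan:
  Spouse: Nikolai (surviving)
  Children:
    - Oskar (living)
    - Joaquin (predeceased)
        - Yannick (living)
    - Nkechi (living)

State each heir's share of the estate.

Nikolai: $9,000; Oskar: $6,000; Yannick: $6,000; Nkechi: $6,000

Nikolai takes one-third of $27,000 = $9,000. The remaining $18,000 passes to the descendants.
The descendants' portion ($18,000) is divided into 3 shares of $6,000: Oskar and Nkechi each take $6,000; Joaquin's $6,000 share passes to Joaquin's issue.
Joaquin's share ($6,000) passes entirely to Yannick.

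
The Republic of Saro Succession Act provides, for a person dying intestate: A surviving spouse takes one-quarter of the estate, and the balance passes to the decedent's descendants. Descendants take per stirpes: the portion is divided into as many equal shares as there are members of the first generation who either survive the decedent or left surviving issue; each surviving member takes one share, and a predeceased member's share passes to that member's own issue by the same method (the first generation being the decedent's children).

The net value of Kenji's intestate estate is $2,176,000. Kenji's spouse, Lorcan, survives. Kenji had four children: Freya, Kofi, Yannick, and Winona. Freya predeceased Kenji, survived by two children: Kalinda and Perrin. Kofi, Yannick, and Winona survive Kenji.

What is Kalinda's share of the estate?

Kalinda receives $204,000.

Lorcan takes one-quarter of $2,176,000 = $544,000. The remaining $1,632,000 passes to the descendants.
The descendants' portion ($1,632,000) is divided into 4 shares of $408,000: Kofi, Yannick, and Winona each take $408,000; Freya's $408,000 share passes to Freya's issue.
Freya's share ($408,000) is divided into 2 shares of $204,000: Kalinda and Perrin each take $204,000.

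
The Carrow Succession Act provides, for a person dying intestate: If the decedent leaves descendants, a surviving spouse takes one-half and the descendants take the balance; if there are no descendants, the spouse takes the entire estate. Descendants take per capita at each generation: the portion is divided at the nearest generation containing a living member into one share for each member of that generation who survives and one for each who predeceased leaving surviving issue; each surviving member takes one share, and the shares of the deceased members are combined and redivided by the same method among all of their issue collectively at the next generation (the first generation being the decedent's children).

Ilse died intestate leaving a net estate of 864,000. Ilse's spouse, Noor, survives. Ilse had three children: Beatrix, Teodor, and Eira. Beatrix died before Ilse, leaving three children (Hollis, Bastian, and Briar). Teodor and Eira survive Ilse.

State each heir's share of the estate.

Noor: 432,000; Hollis: 48,000; Bastian: 48,000; Briar: 48,000; Teodor: 144,000; Eira: 144,000

Noor takes one-half of 864,000 = 432,000. The remaining 432,000 passes to the descendants.
The descendants' portion (432,000) is divided at the children's generation into 3 shares of 144,000. Teodor and Eira each take 144,000. The remaining share for the deceased Beatrix (144,000) is carried to the next generation.
That pool (144,000) is divided at the grandchildren's generation equally among Hollis, Bastian, and Briar: 48,000 each.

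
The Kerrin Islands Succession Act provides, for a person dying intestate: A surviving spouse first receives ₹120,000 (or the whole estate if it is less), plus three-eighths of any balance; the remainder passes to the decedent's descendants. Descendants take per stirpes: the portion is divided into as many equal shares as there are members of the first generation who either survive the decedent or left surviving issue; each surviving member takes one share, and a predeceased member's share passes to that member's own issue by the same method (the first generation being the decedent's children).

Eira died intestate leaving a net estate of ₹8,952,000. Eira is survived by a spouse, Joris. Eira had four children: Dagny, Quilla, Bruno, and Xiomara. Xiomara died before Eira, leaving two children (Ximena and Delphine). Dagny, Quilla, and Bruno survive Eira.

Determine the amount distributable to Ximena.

Joris first takes ₹120,000, leaving a balance of ₹8,832,000. Joris then takes three-eighths of the balance (₹3,312,000), for a total of ₹3,432,000. The remaining ₹5,520,000 passes to the descendants.
The descendants' portion (₹5,520,000) is divided into 4 shares of ₹1,380,000: Dagny, Quilla, and Bruno each take ₹1,380,000; Xiomara's ₹1,380,000 share passes to Xiomara's issue.
Xiomara's share (₹1,380,000) is divided into 2 shares of ₹690,000: Ximena and Delphine each take ₹690,000.

Ximena receives ₹690,000.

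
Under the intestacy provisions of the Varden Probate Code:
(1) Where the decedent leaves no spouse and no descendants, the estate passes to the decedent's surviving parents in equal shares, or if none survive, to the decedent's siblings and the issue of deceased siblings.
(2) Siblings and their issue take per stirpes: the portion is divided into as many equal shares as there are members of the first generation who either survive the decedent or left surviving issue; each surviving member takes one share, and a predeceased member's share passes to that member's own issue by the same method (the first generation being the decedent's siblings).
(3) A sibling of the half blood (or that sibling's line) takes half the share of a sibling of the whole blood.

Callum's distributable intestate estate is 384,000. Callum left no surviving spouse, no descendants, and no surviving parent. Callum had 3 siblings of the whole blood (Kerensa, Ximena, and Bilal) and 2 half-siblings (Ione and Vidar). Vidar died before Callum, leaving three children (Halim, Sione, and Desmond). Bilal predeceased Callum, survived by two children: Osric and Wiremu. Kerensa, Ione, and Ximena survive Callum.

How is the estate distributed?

The entire 384,000 passes to the siblings and their issue.
Counting each half-blood sibling's line as half a unit, there are 4 units in 384,000, so one unit is 96,000. Whole-blood lines (Kerensa, Ximena, and Bilal) take 96,000 each; half-blood lines (Ione and Vidar) take 48,000 each.
Vidar's share (48,000) is divided into 3 shares of 16,000: Halim, Sione, and Desmond each take 16,000.
Bilal's share (96,000) is divided into 2 shares of 48,000: Osric and Wiremu each take 48,000.

Kerensa: 96,000; Ione: 48,000; Halim: 16,000; Sione: 16,000; Desmond: 16,000; Ximena: 96,000; Osric: 48,000; Wiremu: 48,000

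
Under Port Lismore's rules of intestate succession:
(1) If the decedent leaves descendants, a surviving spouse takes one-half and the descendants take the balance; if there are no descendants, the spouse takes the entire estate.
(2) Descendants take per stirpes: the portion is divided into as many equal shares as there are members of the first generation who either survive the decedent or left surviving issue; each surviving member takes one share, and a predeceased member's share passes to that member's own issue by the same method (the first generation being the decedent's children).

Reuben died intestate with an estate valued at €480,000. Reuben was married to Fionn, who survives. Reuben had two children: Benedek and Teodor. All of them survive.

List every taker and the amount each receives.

Fionn: €240,000; Benedek: €120,000; Teodor: €120,000

Fionn takes one-half of €480,000 = €240,000. The remaining €240,000 passes to the descendants.
The descendants' portion (€240,000) is divided into 2 shares of €120,000: Benedek and Teodor each take €120,000.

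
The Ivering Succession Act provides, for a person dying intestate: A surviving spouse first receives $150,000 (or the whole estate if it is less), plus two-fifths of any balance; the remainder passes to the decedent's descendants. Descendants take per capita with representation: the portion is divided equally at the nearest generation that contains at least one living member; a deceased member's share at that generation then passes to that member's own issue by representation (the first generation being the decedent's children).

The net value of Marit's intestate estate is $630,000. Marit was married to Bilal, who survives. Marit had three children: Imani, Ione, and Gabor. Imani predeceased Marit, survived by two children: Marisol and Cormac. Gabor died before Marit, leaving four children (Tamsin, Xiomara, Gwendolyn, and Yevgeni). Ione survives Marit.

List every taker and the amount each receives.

Bilal first takes $150,000, leaving a balance of $480,000. Bilal then takes two-fifths of the balance ($192,000), for a total of $342,000. The remaining $288,000 passes to the descendants.
The descendants' portion ($288,000) is divided into 3 shares of $96,000: Ione takes $96,000; Imani's $96,000 share passes to Imani's issue; Gabor's $96,000 share passes to Gabor's issue.
Imani's share ($96,000) is divided into 2 shares of $48,000: Marisol and Cormac each take $48,000.
Gabor's share ($96,000) is divided into 4 shares of $24,000: Tamsin, Xiomara, Gwendolyn, and Yevgeni each take $24,000.

Bilal: $342,000; Marisol: $48,000; Cormac: $48,000; Ione: $96,000; Tamsin: $24,000; Xiomara: $24,000; Gwendolyn: $24,000; Yevgeni: $24,000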